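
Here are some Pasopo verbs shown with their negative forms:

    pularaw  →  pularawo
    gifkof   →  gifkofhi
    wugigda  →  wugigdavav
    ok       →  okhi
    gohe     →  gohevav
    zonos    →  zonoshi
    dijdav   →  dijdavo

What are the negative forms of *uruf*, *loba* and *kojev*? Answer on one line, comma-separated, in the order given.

urufhi, lobavav, kojevo

The suffix is conditioned by the final sound: -hi when the stem ends in a voiceless consonant (*gifkof*, *ok*, *zonos*); -o when the stem ends in a voiced consonant (*pularaw*, *dijdav*); -vav when the stem ends in a vowel (*wugigda*, *gohe*).
*uruf* — final sound /f/ (a voiceless consonant) → -hi → *urufhi*.
*loba* — final sound /a/ (a vowel) → -vav → *lobavav*.
*kojev* — final sound /v/ (a voiced consonant) → -o → *kojevo*.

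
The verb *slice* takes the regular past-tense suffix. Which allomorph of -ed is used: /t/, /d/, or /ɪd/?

/t/

The stem *slice* ends in a voiceless consonant other than /t/.
The -ed suffix is realized as /ɪd/ after /t, d/; as /t/ after other voiceless consonants; and as /d/ after other voiced sounds.
So -ed on *slice* is pronounced /t/.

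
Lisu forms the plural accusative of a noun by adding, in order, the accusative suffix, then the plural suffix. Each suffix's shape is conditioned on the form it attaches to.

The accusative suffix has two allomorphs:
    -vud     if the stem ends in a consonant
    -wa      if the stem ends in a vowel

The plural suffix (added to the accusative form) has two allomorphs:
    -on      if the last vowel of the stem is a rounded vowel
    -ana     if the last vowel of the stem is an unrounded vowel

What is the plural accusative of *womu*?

womuwaana

*womu*: final sound = /u/, a vowel → -wa → *womuwa*.
The accusative form *womuwa*: last vowel = /a/, an unrounded vowel → -ana → *womuwaana*.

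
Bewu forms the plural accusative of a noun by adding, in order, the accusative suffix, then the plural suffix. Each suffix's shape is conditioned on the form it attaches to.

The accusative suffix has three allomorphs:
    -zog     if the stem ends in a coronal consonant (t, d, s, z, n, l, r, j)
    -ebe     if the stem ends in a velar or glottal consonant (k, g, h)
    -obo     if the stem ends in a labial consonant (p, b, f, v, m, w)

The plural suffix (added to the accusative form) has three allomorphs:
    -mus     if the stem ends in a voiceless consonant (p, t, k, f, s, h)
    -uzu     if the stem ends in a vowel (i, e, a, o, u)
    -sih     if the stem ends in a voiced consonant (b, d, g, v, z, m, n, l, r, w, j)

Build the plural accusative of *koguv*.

*koguv* — final consonant /v/ (labial) → -obo → *koguvobo*.
The accusative form *koguvobo* — final sound /o/ (a vowel) → -uzu → *koguvobouzu*.

koguvobouzu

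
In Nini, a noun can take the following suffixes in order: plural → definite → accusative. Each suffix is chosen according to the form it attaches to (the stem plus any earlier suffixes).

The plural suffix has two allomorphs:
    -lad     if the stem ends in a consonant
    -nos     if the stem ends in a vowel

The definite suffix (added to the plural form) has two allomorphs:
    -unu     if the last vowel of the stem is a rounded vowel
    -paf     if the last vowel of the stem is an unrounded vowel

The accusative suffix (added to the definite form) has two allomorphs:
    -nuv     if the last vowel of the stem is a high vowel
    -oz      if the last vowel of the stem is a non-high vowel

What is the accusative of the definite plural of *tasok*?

The final sound of *tasok* is /k/, which is a consonant, so the plural suffix is -lad, giving *tasoklad*.
The last vowel of the plural form *tasoklad* is /a/, which is an unrounded vowel, so the definite suffix is -paf, giving *tasokladpaf*.
The last vowel of the definite form *tasokladpaf* is /a/, which is a non-high vowel, so the accusative suffix is -oz, giving *tasokladpafoz*.

tasokladpafoz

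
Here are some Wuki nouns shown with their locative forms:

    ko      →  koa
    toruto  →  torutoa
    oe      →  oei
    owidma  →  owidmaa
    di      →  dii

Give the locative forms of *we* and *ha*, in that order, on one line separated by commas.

wei, haa

The pattern is front/back vowel harmony: -i when the last vowel of the stem is a front vowel (*oe*, *di*); -a when the last vowel of the stem is a back vowel (*ko*, *toruto*, *owidma*).
Since the last vowel of *we* is /e/ (a front vowel), it takes -i, giving *wei*.
*ha*: last vowel = /a/, a back vowel → -a → *haa*.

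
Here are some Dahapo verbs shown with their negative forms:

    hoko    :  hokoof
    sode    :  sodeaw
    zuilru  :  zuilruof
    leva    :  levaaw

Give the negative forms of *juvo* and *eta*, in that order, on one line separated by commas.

Looking at the last vowel of each stem: -of when the last vowel of the stem is a rounded vowel (*hoko*, *zuilru*); -aw when the last vowel of the stem is an unrounded vowel (*sode*, *leva*).
The last vowel of *juvo* is /o/, which is a rounded vowel, so the suffix is -of, giving *juvoof*.
*eta*: last vowel = /a/, an unrounded vowel → -aw → *etaaw*.

juvoof, etaaw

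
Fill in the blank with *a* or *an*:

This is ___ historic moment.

The indefinite article is chosen by the initial *sound* of the following word, not its spelling.
*historic* begins with the sound /h/ (h is pronounced in standard usage) — a consonant sound.
So the article is *a*: This is a historic moment.

a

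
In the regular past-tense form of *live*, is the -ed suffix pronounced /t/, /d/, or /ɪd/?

The stem *live* ends in a voiced sound other than /d/.
The -ed suffix is realized as /ɪd/ after /t, d/; as /t/ after other voiceless consonants; and as /d/ after other voiced sounds.
So -ed on *live* is pronounced /d/.

/d/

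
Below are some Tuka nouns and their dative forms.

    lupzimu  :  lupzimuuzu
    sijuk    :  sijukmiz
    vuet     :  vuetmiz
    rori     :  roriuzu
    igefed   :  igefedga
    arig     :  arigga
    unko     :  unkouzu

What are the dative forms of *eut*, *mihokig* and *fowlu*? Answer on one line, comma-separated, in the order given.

eutmiz, mihokigga, fowluuzu

The alternation tracks the final sound of the stem — -miz when the stem ends in a voiceless consonant (*sijuk*, *vuet*); -ga when the stem ends in a voiced consonant (*igefed*, *arig*); -uzu when the stem ends in a vowel (*lupzimu*, *rori*, *unko*).
Since the final sound of *eut* is /t/ (a voiceless consonant), it takes -miz, giving *eutmiz*.
The final sound of *mihokig* is /g/, which is a voiced consonant, so the suffix is -ga, giving *mihokigga*.
*fowlu* — final sound /u/ (a vowel) → -uzu → *fowluuzu*.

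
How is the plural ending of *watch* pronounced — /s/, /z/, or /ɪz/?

The stem *watch* ends in a sibilant (/s, z, ʃ, ʒ, tʃ, dʒ/).
The plural suffix surfaces as /ɪz/ after sibilants, /s/ after other voiceless consonants, and /z/ after other voiced sounds.
So the plural -s on *watch* is pronounced /ɪz/.

/ɪz/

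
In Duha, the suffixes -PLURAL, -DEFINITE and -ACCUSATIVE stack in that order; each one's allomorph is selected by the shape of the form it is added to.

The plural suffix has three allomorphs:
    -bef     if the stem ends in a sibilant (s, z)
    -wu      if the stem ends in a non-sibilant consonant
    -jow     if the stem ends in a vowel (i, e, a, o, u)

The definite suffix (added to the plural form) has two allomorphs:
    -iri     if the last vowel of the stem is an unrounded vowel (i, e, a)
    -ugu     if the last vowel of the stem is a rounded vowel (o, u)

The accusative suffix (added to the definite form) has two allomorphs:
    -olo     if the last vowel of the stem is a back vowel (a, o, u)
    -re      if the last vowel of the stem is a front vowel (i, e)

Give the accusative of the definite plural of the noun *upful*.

upfulwuuguolo

*upful*: final sound = /l/, a non-sibilant consonant → -wu → *upfulwu*.
Since the last vowel of the plural form *upfulwu* is /u/ (a rounded vowel), it takes -ugu, giving *upfulwuugu*.
The definite form *upfulwuugu* — last vowel /u/ (a back vowel) → -olo → *upfulwuuguolo*.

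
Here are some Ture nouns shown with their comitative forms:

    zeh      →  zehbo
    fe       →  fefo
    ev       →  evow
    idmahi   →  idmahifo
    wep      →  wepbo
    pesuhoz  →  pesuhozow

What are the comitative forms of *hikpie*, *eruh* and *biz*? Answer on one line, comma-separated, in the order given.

The suffix is conditioned by the final sound: -bo when the stem ends in a voiceless consonant (*zeh*, *wep*); -ow when the stem ends in a voiced consonant (*ev*, *pesuhoz*); -fo when the stem ends in a vowel (*fe*, *idmahi*).
*hikpie* — final sound /e/ (a vowel) → -fo → *hikpiefo*.
Since the final sound of *eruh* is /h/ (a voiceless consonant), it takes -bo, giving *eruhbo*.
*biz* — final sound /z/ (a voiced consonant) → -ow → *bizow*.

hikpiefo, eruhbo, bizow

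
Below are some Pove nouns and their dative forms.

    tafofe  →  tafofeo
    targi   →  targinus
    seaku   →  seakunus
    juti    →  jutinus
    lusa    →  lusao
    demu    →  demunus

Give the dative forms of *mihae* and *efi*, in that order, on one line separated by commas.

The pattern is height harmony: -nus when the last vowel of the stem is a high vowel (*targi*, *seaku*, *juti*, *demu*); -o when the last vowel of the stem is a non-high vowel (*tafofe*, *lusa*).
*mihae* — last vowel /e/ (a non-high vowel) → -o → *mihaeo*.
The last vowel of *efi* is /i/, which is a high vowel, so the suffix is -nus, giving *efinus*.

mihaeo, efinus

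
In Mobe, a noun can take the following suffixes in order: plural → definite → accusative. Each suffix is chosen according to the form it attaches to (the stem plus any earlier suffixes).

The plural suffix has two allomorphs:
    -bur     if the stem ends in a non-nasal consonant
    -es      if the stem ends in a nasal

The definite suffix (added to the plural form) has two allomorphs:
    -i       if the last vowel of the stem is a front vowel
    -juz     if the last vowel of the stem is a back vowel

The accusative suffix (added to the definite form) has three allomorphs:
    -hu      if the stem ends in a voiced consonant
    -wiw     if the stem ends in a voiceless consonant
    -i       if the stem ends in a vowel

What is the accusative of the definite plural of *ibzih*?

Since the final consonant of *ibzih* is /h/ (non-nasal), it takes -bur, giving *ibzihbur*.
The plural form *ibzihbur*: last vowel = /u/, a back vowel → -juz → *ibzihburjuz*.
The final sound of the definite form *ibzihburjuz* is /z/, which is a voiced consonant, so the accusative suffix is -hu, giving *ibzihburjuzhu*.

ibzihburjuzhu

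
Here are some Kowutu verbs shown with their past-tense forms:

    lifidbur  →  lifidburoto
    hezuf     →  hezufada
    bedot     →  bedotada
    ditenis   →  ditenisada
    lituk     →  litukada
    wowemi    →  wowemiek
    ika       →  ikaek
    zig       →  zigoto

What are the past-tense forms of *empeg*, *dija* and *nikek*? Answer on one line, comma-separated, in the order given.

empegoto, dijaek, nikekada

The pattern is voicing of the final sound: -ada when the stem ends in a voiceless consonant (*hezuf*, *bedot*, *ditenis*, *lituk*); -oto when the stem ends in a voiced consonant (*lifidbur*, *zig*); -ek when the stem ends in a vowel (*wowemi*, *ika*).
Since the final sound of *empeg* is /g/ (a voiced consonant), it takes -oto, giving *empegoto*.
Since the final sound of *dija* is /a/ (a vowel), it takes -ek, giving *dijaek*.
*nikek*: final sound = /k/, a voiceless consonant → -ada → *nikekada*.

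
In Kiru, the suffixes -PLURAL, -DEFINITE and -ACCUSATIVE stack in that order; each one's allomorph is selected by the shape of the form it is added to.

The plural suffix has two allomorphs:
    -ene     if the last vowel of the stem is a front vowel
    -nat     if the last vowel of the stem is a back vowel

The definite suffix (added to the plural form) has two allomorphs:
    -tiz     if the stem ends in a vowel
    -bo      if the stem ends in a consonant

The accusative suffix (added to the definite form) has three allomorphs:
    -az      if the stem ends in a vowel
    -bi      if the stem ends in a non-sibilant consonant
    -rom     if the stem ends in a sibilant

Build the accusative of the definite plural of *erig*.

erigenetizrom

The last vowel of *erig* is /i/, which is a front vowel, so the plural suffix is -ene, giving *erigene*.
The final sound of the plural form *erigene* is /e/, which is a vowel, so the definite suffix is -tiz, giving *erigenetiz*.
The final sound of the definite form *erigenetiz* is /z/, which is a sibilant, so the accusative suffix is -rom, giving *erigenetizrom*.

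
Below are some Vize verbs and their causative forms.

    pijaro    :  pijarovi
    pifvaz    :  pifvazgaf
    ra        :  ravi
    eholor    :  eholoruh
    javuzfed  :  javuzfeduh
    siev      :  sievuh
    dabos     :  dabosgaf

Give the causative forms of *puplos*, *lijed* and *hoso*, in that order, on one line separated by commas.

The suffix is conditioned by the final sound: -gaf when the stem ends in a sibilant (*pifvaz*, *dabos*); -uh when the stem ends in a non-sibilant consonant (*eholor*, *javuzfed*, *siev*); -vi when the stem ends in a vowel (*pijaro*, *ra*).
The final sound of *puplos* is /s/, which is a sibilant, so the suffix is -gaf, giving *puplosgaf*.
The final sound of *lijed* is /d/, which is a non-sibilant consonant, so the suffix is -uh, giving *lijeduh*.
Since the final sound of *hoso* is /o/ (a vowel), it takes -vi, giving *hosovi*.

puplosgaf, lijeduh, hosovi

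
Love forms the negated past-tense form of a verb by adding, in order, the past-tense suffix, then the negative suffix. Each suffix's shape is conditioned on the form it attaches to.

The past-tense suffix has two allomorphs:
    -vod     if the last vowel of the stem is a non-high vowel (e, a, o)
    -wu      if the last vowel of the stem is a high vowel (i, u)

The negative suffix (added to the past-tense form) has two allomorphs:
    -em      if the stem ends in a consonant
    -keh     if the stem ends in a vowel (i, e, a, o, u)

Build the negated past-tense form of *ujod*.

ujodvodem

Since the last vowel of *ujod* is /o/ (a non-high vowel), it takes -vod, giving *ujodvod*.
Since the final sound of the past-tense form *ujodvod* is /d/ (a consonant), it takes -em, giving *ujodvodem*.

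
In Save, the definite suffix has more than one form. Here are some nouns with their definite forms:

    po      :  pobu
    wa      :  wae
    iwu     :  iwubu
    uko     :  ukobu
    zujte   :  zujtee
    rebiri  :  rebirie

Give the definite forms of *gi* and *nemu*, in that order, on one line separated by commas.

gie, nemubu

The alternation tracks the last vowel of the stem — -bu when the last vowel of the stem is a rounded vowel (*po*, *iwu*, *uko*); -e when the last vowel of the stem is an unrounded vowel (*wa*, *zujte*, *rebiri*).
The last vowel of *gi* is /i/, which is an unrounded vowel, so the suffix is -e, giving *gie*.
*nemu* — last vowel /u/ (a rounded vowel) → -bu → *nemubu*.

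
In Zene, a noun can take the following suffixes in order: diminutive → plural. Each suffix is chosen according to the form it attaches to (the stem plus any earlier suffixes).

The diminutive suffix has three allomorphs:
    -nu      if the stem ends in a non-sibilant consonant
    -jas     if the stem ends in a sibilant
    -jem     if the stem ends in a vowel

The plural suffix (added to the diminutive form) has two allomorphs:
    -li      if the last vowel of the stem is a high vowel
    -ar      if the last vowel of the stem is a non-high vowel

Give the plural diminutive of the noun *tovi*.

*tovi* — final sound /i/ (a vowel) → -jem → *tovijem*.
The last vowel of the diminutive form *tovijem* is /e/, which is a non-high vowel, so the plural suffix is -ar, giving *tovijemar*.

tovijemar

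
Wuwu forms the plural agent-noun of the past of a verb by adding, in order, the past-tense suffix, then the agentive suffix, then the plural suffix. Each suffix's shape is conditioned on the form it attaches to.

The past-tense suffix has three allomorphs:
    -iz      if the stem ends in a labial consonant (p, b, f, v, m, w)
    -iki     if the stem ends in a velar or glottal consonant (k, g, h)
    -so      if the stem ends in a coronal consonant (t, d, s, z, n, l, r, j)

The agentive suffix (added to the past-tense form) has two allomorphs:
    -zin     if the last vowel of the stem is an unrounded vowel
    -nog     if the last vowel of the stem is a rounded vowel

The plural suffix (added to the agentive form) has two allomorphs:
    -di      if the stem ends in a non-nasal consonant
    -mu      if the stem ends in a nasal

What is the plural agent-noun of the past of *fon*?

fonsonogdi

The final consonant of *fon* is /n/, which is coronal, so the past-tense suffix is -so, giving *fonso*.
The past-tense form *fonso* — last vowel /o/ (a rounded vowel) → -nog → *fonsonog*.
The agentive form *fonsonog*: final consonant = /g/, non-nasal → -di → *fonsonogdi*.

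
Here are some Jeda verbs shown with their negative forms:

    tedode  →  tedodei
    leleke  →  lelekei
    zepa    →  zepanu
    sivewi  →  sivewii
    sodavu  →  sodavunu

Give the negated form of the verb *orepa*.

Looking at the last vowel of each stem: -i when the last vowel of the stem is a front vowel (*tedode*, *leleke*, *sivewi*); -nu when the last vowel of the stem is a back vowel (*zepa*, *sodavu*).
*orepa* — last vowel /a/ (a back vowel) → -nu → *orepanu*.

orepanu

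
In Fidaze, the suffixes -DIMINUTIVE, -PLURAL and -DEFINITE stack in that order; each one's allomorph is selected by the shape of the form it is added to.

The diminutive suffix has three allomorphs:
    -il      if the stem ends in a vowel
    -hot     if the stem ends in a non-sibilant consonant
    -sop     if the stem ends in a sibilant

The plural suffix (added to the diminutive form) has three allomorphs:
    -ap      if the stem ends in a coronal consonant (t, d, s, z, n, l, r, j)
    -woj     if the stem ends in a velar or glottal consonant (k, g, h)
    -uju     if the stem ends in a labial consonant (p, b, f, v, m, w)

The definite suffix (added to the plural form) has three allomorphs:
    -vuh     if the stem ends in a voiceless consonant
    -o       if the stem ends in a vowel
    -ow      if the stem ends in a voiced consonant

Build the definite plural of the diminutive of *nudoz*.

Since the final sound of *nudoz* is /z/ (a sibilant), it takes -sop, giving *nudozsop*.
The diminutive form *nudozsop*: final consonant = /p/, labial → -uju → *nudozsopuju*.
Since the final sound of the plural form *nudozsopuju* is /u/ (a vowel), it takes -o, giving *nudozsopujuo*.

nudozsopujuo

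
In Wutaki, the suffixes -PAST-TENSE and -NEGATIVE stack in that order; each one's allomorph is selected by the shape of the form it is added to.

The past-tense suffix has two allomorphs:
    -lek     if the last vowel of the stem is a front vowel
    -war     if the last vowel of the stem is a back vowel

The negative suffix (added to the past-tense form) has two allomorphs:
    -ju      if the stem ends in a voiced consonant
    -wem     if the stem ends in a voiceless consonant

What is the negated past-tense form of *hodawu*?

hodawuwarju

*hodawu*: last vowel = /u/, a back vowel → -war → *hodawuwar*.
The past-tense form *hodawuwar*: final consonant = /r/, voiced → -ju → *hodawuwarju*.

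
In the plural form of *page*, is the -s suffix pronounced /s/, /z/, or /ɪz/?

The stem *page* ends in a sibilant (/s, z, ʃ, ʒ, tʃ, dʒ/).
The plural suffix surfaces as /ɪz/ after sibilants, /s/ after other voiceless consonants, and /z/ after other voiced sounds.
So the plural -s on *page* is pronounced /ɪz/.

/ɪz/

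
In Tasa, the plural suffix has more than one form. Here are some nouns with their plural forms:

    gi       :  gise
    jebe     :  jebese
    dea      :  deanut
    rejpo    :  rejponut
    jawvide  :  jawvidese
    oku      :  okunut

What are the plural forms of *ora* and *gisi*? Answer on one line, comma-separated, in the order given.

oranut, gisise

Looking at the last vowel of each stem: -se when the last vowel of the stem is a front vowel (*gi*, *jebe*, *jawvide*); -nut when the last vowel of the stem is a back vowel (*dea*, *rejpo*, *oku*).
Since the last vowel of *ora* is /a/ (a back vowel), it takes -nut, giving *oranut*.
*gisi*: last vowel = /i/, a front vowel → -se → *gisise*.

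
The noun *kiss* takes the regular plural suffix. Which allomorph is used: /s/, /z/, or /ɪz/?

The stem *kiss* ends in a sibilant (/s, z, ʃ, ʒ, tʃ, dʒ/).
The plural suffix surfaces as /ɪz/ after sibilants, /s/ after other voiceless consonants, and /z/ after other voiced sounds.
So the plural -s on *kiss* is pronounced /ɪz/.

/ɪz/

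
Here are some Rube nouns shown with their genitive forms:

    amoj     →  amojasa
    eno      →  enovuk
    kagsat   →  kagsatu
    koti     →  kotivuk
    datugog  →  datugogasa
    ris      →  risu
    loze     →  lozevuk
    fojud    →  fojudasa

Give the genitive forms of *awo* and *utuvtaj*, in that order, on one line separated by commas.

Looking at the final sound of each stem: -u when the stem ends in a voiceless consonant (*kagsat*, *ris*); -asa when the stem ends in a voiced consonant (*amoj*, *datugog*, *fojud*); -vuk when the stem ends in a vowel (*eno*, *koti*, *loze*).
*awo* — final sound /o/ (a vowel) → -vuk → *awovuk*.
*utuvtaj*: final sound = /j/, a voiced consonant → -asa → *utuvtajasa*.

awovuk, utuvtajasa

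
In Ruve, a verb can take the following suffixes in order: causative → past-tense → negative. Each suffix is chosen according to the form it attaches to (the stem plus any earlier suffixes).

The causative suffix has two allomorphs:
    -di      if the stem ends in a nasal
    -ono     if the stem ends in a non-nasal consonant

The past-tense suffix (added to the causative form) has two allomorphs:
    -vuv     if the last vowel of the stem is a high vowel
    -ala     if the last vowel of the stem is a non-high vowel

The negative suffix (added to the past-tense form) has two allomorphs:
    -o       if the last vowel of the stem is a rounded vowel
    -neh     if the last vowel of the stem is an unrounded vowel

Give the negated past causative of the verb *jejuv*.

jejuvonoalaneh

*jejuv*: final consonant = /v/, non-nasal → -ono → *jejuvono*.
The causative form *jejuvono*: last vowel = /o/, a non-high vowel → -ala → *jejuvonoala*.
The past-tense form *jejuvonoala*: last vowel = /a/, an unrounded vowel → -neh → *jejuvonoalaneh*.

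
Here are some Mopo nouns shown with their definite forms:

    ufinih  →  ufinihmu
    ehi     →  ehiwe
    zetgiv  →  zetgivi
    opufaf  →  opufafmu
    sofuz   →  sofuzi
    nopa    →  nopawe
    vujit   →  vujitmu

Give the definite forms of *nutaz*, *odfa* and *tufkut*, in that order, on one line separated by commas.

nutazi, odfawe, tufkutmu

The suffix is conditioned by the final sound: -mu when the stem ends in a voiceless consonant (*ufinih*, *opufaf*, *vujit*); -i when the stem ends in a voiced consonant (*zetgiv*, *sofuz*); -we when the stem ends in a vowel (*ehi*, *nopa*).
The final sound of *nutaz* is /z/, which is a voiced consonant, so the suffix is -i, giving *nutazi*.
*odfa* — final sound /a/ (a vowel) → -we → *odfawe*.
*tufkut* — final sound /t/ (a voiceless consonant) → -mu → *tufkutmu*.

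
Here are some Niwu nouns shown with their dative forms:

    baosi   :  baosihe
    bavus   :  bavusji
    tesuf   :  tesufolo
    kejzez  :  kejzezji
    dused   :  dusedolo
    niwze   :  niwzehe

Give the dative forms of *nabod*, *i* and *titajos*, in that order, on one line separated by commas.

nabodolo, ihe, titajosji

The suffix is conditioned by the final sound: -ji when the stem ends in a sibilant (*bavus*, *kejzez*); -olo when the stem ends in a non-sibilant consonant (*tesuf*, *dused*); -he when the stem ends in a vowel (*baosi*, *niwze*).
*nabod* — final sound /d/ (a non-sibilant consonant) → -olo → *nabodolo*.
The final sound of *i* is /i/, which is a vowel, so the suffix is -he, giving *ihe*.
The final sound of *titajos* is /s/, which is a sibilant, so the suffix is -ji, giving *titajosji*.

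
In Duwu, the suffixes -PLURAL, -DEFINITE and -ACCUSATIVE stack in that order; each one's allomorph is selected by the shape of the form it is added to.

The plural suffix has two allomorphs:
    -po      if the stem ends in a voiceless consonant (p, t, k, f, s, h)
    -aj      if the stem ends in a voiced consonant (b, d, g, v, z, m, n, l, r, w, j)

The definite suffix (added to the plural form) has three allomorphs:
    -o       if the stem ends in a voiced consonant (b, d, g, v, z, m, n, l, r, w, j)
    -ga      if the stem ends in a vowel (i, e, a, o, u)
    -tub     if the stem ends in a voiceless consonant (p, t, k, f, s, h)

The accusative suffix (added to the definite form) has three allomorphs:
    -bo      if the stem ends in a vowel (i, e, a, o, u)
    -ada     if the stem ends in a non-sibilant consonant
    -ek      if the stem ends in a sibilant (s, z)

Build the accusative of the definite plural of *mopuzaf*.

Since the final consonant of *mopuzaf* is /f/ (voiceless), it takes -po, giving *mopuzafpo*.
The plural form *mopuzafpo*: final sound = /o/, a vowel → -ga → *mopuzafpoga*.
The definite form *mopuzafpoga*: final sound = /a/, a vowel → -bo → *mopuzafpogabo*.

mopuzafpogabo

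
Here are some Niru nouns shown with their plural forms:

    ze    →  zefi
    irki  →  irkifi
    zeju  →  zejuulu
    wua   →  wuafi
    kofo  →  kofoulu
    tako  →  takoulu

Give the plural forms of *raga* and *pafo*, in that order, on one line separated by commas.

The pattern is rounding harmony: -ulu when the last vowel of the stem is a rounded vowel (*zeju*, *kofo*, *tako*); -fi when the last vowel of the stem is an unrounded vowel (*ze*, *irki*, *wua*).
The last vowel of *raga* is /a/, which is an unrounded vowel, so the suffix is -fi, giving *ragafi*.
*pafo* — last vowel /o/ (a rounded vowel) → -ulu → *pafoulu*.

ragafi, pafoulu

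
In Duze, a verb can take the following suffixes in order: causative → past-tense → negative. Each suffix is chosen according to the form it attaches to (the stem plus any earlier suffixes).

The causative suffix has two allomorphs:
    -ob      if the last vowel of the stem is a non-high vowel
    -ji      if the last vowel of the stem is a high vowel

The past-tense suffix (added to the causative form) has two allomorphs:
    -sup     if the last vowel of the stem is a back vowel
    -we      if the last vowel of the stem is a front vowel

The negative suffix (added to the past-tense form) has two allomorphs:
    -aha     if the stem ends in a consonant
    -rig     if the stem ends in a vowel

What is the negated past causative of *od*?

*od*: last vowel = /o/, a non-high vowel → -ob → *odob*.
The causative form *odob*: last vowel = /o/, a back vowel → -sup → *odobsup*.
The past-tense form *odobsup* — final sound /p/ (a consonant) → -aha → *odobsupaha*.

odobsupaha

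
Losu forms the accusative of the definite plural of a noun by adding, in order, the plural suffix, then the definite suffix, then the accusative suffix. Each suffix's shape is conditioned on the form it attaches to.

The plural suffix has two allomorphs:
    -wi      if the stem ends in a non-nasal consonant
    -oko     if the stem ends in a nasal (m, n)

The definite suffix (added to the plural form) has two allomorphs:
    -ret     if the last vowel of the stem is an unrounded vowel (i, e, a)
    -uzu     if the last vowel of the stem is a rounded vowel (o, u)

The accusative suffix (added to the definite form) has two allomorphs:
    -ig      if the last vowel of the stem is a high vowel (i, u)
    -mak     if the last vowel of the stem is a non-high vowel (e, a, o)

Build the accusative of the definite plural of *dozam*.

dozamokouzuig

*dozam* — final consonant /m/ (a nasal) → -oko → *dozamoko*.
The plural form *dozamoko* — last vowel /o/ (a rounded vowel) → -uzu → *dozamokouzu*.
The definite form *dozamokouzu*: last vowel = /u/, a high vowel → -ig → *dozamokouzuig*.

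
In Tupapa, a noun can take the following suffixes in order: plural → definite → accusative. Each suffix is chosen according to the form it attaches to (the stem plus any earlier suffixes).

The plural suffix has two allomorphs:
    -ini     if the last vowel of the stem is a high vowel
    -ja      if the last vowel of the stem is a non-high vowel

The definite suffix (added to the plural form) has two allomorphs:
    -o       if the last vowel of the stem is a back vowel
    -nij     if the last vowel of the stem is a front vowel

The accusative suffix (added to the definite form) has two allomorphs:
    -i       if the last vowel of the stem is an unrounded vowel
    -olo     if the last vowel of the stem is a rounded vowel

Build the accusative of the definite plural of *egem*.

The last vowel of *egem* is /e/, which is a non-high vowel, so the plural suffix is -ja, giving *egemja*.
The last vowel of the plural form *egemja* is /a/, which is a back vowel, so the definite suffix is -o, giving *egemjao*.
The definite form *egemjao*: last vowel = /o/, a rounded vowel → -olo → *egemjaoolo*.

egemjaoolo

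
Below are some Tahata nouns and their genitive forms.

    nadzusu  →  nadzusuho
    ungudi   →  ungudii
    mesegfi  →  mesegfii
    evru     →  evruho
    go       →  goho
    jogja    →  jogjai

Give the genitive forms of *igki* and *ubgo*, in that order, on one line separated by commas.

igkii, ubgoho

The pattern is rounding harmony: -ho when the last vowel of the stem is a rounded vowel (*nadzusu*, *evru*, *go*); -i when the last vowel of the stem is an unrounded vowel (*ungudi*, *mesegfi*, *jogja*).
*igki* — last vowel /i/ (an unrounded vowel) → -i → *igkii*.
*ubgo* — last vowel /o/ (a rounded vowel) → -ho → *ubgoho*.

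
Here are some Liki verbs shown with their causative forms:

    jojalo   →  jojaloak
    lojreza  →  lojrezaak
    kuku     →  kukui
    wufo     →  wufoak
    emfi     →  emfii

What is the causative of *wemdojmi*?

wemdojmii

Looking at the last vowel of each stem: -i when the last vowel of the stem is a high vowel (*kuku*, *emfi*); -ak when the last vowel of the stem is a non-high vowel (*jojalo*, *lojreza*, *wufo*).
The last vowel of *wemdojmi* is /i/, which is a high vowel, so the suffix is -i, giving *wemdojmii*.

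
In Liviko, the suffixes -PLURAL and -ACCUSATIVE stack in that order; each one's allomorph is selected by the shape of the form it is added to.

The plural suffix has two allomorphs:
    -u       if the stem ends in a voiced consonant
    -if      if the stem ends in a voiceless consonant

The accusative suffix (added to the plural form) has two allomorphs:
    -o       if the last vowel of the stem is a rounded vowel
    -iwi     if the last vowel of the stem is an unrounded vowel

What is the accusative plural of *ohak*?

ohakifiwi

The final consonant of *ohak* is /k/, which is voiceless, so the plural suffix is -if, giving *ohakif*.
The last vowel of the plural form *ohakif* is /i/, which is an unrounded vowel, so the accusative suffix is -iwi, giving *ohakifiwi*.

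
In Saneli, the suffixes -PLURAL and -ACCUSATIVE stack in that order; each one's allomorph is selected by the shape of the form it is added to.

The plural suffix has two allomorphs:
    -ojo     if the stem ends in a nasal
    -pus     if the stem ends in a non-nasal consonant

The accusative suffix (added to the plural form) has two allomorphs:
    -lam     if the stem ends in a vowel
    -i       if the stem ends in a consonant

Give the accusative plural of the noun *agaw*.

agawpusi

*agaw* — final consonant /w/ (non-nasal) → -pus → *agawpus*.
The plural form *agawpus*: final sound = /s/, a consonant → -i → *agawpusi*.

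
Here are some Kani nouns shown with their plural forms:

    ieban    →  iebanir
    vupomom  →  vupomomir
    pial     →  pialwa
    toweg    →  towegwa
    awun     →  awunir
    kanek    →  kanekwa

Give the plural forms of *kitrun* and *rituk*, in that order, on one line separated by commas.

The suffix is conditioned by the final consonant: -ir when the stem ends in a nasal (*ieban*, *vupomom*, *awun*); -wa when the stem ends in a non-nasal consonant (*pial*, *toweg*, *kanek*).
*kitrun*: final consonant = /n/, a nasal → -ir → *kitrunir*.
Since the final consonant of *rituk* is /k/ (non-nasal), it takes -wa, giving *ritukwa*.

kitrunir, ritukwa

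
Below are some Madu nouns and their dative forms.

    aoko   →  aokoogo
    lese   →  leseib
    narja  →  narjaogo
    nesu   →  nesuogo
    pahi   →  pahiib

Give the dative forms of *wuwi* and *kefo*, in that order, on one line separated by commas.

The suffix is conditioned by the last vowel: -ib when the last vowel of the stem is a front vowel (*lese*, *pahi*); -ogo when the last vowel of the stem is a back vowel (*aoko*, *narja*, *nesu*).
*wuwi*: last vowel = /i/, a front vowel → -ib → *wuwiib*.
The last vowel of *kefo* is /o/, which is a back vowel, so the suffix is -ogo, giving *kefoogo*.

wuwiib, kefoogo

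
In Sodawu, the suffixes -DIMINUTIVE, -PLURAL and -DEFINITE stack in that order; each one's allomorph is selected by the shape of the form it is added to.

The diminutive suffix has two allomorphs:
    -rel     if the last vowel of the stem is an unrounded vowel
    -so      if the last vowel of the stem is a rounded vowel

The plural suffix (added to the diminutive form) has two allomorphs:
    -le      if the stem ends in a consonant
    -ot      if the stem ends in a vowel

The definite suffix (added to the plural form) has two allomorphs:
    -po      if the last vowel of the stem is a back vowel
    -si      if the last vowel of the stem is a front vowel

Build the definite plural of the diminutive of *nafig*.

*nafig* — last vowel /i/ (an unrounded vowel) → -rel → *nafigrel*.
The diminutive form *nafigrel*: final sound = /l/, a consonant → -le → *nafigrelle*.
Since the last vowel of the plural form *nafigrelle* is /e/ (a front vowel), it takes -si, giving *nafigrellesi*.

nafigrellesi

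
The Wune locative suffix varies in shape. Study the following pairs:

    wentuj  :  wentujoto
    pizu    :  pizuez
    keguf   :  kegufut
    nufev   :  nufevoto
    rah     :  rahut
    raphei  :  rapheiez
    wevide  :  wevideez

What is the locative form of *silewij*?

silewijoto

The alternation tracks the final sound of the stem — -ut when the stem ends in a voiceless consonant (*keguf*, *rah*); -oto when the stem ends in a voiced consonant (*wentuj*, *nufev*); -ez when the stem ends in a vowel (*pizu*, *raphei*, *wevide*).
*silewij*: final sound = /j/, a voiced consonant → -oto → *silewijoto*.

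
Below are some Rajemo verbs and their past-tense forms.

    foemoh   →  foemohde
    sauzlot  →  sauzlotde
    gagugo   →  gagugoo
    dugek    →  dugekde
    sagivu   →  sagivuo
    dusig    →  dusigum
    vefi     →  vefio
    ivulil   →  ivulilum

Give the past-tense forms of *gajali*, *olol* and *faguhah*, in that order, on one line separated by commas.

gajalio, ololum, faguhahde

The suffix is conditioned by the final sound: -de when the stem ends in a voiceless consonant (*foemoh*, *sauzlot*, *dugek*); -um when the stem ends in a voiced consonant (*dusig*, *ivulil*); -o when the stem ends in a vowel (*gagugo*, *sagivu*, *vefi*).
*gajali*: final sound = /i/, a vowel → -o → *gajalio*.
Since the final sound of *olol* is /l/ (a voiced consonant), it takes -um, giving *ololum*.
Since the final sound of *faguhah* is /h/ (a voiceless consonant), it takes -de, giving *faguhahde*.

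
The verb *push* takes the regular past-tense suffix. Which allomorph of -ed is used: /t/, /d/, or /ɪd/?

/t/

The stem *push* ends in a voiceless consonant other than /t/.
The -ed suffix is realized as /ɪd/ after /t, d/; as /t/ after other voiceless consonants; and as /d/ after other voiced sounds.
So -ed on *push* is pronounced /t/.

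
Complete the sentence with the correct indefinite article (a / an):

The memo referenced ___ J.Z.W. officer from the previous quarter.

The indefinite article is chosen by the initial *sound* of the following word, not its spelling.
The initialism *J.Z.W.* is read letter by letter; the first letter, J, is pronounced /dʒeɪ/, which begins with a consonant sound.
So the article is *a*: The memo referenced a J.Z.W. officer from the previous quarter.

a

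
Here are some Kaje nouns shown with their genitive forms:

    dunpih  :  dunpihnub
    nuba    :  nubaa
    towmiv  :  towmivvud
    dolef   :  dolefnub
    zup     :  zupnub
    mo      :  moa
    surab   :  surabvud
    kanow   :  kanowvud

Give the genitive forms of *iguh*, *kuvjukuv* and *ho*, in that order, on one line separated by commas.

iguhnub, kuvjukuvvud, hoa

The pattern is voicing of the final sound: -nub when the stem ends in a voiceless consonant (*dunpih*, *dolef*, *zup*); -vud when the stem ends in a voiced consonant (*towmiv*, *surab*, *kanow*); -a when the stem ends in a vowel (*nuba*, *mo*).
*iguh*: final sound = /h/, a voiceless consonant → -nub → *iguhnub*.
Since the final sound of *kuvjukuv* is /v/ (a voiced consonant), it takes -vud, giving *kuvjukuvvud*.
*ho* — final sound /o/ (a vowel) → -a → *hoa*.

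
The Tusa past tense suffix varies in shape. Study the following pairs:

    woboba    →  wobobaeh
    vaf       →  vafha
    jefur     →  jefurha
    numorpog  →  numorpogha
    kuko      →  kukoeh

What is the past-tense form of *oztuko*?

The pattern is consonant vs. vowel: -ha when the stem ends in a consonant (*vaf*, *jefur*, *numorpog*); -eh when the stem ends in a vowel (*woboba*, *kuko*).
*oztuko*: final sound = /o/, a vowel → -eh → *oztukoeh*.

oztukoeh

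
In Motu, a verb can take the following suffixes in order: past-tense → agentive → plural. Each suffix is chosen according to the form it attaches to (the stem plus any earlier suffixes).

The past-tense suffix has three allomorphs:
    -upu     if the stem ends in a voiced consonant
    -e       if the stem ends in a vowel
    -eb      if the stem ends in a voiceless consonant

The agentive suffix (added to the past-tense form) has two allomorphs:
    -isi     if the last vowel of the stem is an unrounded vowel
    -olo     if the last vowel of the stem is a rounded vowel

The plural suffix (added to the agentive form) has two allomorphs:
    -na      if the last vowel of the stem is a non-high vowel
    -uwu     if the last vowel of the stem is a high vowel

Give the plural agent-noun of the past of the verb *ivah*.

ivahebisiuwu

Since the final sound of *ivah* is /h/ (a voiceless consonant), it takes -eb, giving *ivaheb*.
The last vowel of the past-tense form *ivaheb* is /e/, which is an unrounded vowel, so the agentive suffix is -isi, giving *ivahebisi*.
Since the last vowel of the agentive form *ivahebisi* is /i/ (a high vowel), it takes -uwu, giving *ivahebisiuwu*.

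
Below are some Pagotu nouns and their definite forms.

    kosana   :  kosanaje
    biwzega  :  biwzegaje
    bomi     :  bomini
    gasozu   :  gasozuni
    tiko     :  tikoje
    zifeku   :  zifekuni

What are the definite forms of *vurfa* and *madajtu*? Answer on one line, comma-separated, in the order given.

The pattern is height harmony: -ni when the last vowel of the stem is a high vowel (*bomi*, *gasozu*, *zifeku*); -je when the last vowel of the stem is a non-high vowel (*kosana*, *biwzega*, *tiko*).
*vurfa*: last vowel = /a/, a non-high vowel → -je → *vurfaje*.
*madajtu* — last vowel /u/ (a high vowel) → -ni → *madajtuni*.

vurfaje, madajtuni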